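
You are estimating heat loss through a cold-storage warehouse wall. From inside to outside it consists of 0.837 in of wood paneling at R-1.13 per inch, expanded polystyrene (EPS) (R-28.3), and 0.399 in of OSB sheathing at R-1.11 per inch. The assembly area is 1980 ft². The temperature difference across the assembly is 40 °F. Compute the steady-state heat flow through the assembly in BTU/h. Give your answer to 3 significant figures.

0.837 × 1.13 = 0.9458
0.399 × 1.11 = 0.4429
R_total = 0.9458 + 28.3 + 0.4429 = 29.69 ft²·°F·h/BTU
Q = A·ΔT/R = 1980 × 40 / 29.69 = 2668 BTU/h

2670 BTU/h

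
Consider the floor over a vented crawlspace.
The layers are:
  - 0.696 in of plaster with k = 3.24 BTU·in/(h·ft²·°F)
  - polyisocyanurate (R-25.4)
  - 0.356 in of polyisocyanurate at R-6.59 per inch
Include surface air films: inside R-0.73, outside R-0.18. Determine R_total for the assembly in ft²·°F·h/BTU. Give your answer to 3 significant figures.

0.696/3.24 = 0.2148
0.356 × 6.59 = 2.346
R_total = 0.73 + 0.2148 + 25.4 + 2.346 + 0.18 = 28.87 ft²·°F·h/BTU

28.9 ft²·°F·h/BTU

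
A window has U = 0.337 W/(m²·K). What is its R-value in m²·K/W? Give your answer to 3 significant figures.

2.97 m²·K/W

R = 1/U = 1/0.337 = 2.967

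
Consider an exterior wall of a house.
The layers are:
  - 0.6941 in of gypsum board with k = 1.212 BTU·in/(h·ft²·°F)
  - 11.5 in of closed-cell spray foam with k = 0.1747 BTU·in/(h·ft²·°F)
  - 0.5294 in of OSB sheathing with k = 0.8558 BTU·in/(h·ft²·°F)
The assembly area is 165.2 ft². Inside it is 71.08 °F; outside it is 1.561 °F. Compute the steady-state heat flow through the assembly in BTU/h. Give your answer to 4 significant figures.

0.6941/1.212 = 0.57269
11.5/0.1747 = 65.827
0.5294/0.8558 = 0.6186
R_total = 0.57269 + 65.827 + 0.6186 = 67.018 ft²·°F·h/BTU
Q = A·ΔT/R = 165.2 × (71.08 − 1.561) / 67.018 = 171.36 BTU/h

171.4 BTU/h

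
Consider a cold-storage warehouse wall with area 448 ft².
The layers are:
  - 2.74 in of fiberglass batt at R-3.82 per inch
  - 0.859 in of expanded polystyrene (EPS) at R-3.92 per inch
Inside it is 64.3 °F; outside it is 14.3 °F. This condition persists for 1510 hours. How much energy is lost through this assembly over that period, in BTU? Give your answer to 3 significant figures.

2440000 BTU

2.74 × 3.82 = 10.47
0.859 × 3.92 = 3.367
R_total = 10.47 + 3.367 = 13.83 ft²·°F·h/BTU
Q = 448 × (64.3 − 14.3) / 13.83 = 1619 BTU/h
E = 1619 × 1510 = 2445000 BTU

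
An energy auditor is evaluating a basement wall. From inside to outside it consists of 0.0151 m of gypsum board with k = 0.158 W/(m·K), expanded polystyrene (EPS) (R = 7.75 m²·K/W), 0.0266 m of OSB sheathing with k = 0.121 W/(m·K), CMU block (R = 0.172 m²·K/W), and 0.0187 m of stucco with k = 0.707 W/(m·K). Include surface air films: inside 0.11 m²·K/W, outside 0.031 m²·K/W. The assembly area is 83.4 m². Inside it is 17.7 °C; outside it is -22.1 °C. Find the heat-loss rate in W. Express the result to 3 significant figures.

395 W

0.0151/0.158 = 0.09557
0.0266/0.121 = 0.2198
0.0187/0.707 = 0.02645
R_total = 0.11 + 0.09557 + 7.75 + 0.2198 + 0.172 + 0.02645 + 0.031 = 8.405 m²·K/W
Q = A·ΔT/R = 83.4 × (17.7 − (-22.1)) / 8.405 = 394.9 W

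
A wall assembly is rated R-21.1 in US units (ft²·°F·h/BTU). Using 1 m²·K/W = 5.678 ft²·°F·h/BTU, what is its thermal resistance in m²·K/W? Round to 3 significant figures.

R_SI = 21.1/5.678 = 3.716

3.72 m²·K/W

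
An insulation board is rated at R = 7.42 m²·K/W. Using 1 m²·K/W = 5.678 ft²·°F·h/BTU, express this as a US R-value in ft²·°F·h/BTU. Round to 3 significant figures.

42.1 ft²·°F·h/BTU

R_US = 7.42 × 5.678 = 42.13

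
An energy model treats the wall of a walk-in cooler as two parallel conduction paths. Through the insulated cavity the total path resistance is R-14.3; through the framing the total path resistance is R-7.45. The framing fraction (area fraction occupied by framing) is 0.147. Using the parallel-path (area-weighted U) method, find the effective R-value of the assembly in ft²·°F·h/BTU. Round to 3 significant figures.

U_eff = 0.853/14.3 + 0.147/7.45 = 0.05965 + 0.01973 = 0.07938
R_eff = 1/U_eff = 12.6 ft²·°F·h/BTU

12.6 ft²·°F·h/BTU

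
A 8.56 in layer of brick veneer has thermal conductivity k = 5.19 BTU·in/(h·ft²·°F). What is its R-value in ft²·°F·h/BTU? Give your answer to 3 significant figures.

R = L/k = 8.56/5.19 = 1.649 ft²·°F·h/BTU

1.65 ft²·°F·h/BTU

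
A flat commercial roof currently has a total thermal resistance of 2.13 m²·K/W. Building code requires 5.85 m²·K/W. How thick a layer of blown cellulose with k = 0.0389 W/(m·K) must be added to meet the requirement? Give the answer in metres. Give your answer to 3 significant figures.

ΔR = 5.85 − 2.13 = 3.72 m²·K/W
L = ΔR × k = 3.72 × 0.0389 = 0.1447 m

0.145 m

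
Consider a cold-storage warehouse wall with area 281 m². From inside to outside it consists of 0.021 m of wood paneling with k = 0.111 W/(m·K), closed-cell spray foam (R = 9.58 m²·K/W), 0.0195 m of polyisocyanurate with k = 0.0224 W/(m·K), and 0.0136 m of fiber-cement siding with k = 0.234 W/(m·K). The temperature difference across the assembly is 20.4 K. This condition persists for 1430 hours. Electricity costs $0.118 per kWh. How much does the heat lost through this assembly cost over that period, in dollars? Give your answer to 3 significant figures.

90.4 dollars

0.021/0.111 = 0.1892
0.0195/0.0224 = 0.8705
0.0136/0.234 = 0.05812
R_total = 0.1892 + 9.58 + 0.8705 + 0.05812 = 10.7 m²·K/W
Q = 281 × 20.4 / 10.7 = 535.8 W
E = 535.8 W × 1430 h / 1000 = 766.3 kWh
Cost = 766.3 × 0.118 = $90.42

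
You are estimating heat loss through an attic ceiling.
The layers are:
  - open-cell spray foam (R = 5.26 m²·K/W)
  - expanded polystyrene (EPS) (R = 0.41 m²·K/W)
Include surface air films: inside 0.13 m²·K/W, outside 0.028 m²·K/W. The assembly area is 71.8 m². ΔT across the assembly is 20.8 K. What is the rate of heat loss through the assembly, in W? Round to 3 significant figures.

256 W

R_total = 0.13 + 5.26 + 0.41 + 0.028 = 5.828 m²·K/W
Q = A·ΔT/R = 71.8 × 20.8 / 5.828 = 256.3 W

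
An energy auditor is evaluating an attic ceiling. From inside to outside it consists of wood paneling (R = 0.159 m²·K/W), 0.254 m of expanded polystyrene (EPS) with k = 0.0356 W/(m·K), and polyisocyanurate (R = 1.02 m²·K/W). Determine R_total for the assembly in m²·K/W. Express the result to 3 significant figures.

8.31 m²·K/W

0.254/0.0356 = 7.135
R_total = 0.159 + 7.135 + 1.02 = 8.314 m²·K/W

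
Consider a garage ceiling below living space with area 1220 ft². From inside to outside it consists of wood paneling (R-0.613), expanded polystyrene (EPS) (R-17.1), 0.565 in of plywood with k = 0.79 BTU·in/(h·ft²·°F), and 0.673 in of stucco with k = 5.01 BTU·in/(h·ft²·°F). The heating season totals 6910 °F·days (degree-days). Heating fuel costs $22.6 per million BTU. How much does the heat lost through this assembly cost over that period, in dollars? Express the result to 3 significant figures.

246 dollars

0.565/0.79 = 0.7152
0.673/5.01 = 0.1343
R_total = 0.613 + 17.1 + 0.7152 + 0.1343 = 18.56 ft²·°F·h/BTU
E = A × HDD × 24 / R = 1220 × 6910 × 24 / 18.56 = 10900000 BTU
Cost = 10900000/10⁶ × 22.6 = $246.3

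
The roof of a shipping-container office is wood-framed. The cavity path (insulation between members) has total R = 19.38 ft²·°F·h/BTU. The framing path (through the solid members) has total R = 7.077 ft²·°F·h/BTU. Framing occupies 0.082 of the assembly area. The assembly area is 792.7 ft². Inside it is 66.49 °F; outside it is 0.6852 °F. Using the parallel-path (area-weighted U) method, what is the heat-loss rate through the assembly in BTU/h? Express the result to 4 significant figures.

U_eff = 0.918/19.38 + 0.082/7.077 = 0.047368 + 0.011587 = 0.058955
R_eff = 1/U_eff = 16.962 ft²·°F·h/BTU
Q = 792.7 × (66.49 − 0.6852) / 16.962 = 3075.3 BTU/h

3075 BTU/h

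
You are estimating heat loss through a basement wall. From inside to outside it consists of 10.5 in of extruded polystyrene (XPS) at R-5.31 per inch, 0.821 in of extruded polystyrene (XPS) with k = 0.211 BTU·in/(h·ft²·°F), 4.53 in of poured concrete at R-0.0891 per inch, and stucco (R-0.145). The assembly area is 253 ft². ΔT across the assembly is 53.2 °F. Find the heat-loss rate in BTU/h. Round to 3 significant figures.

10.5 × 5.31 = 55.75
0.821/0.211 = 3.891
4.53 × 0.0891 = 0.4036
R_total = 55.75 + 3.891 + 0.4036 + 0.145 = 60.19 ft²·°F·h/BTU
Q = A·ΔT/R = 253 × 53.2 / 60.19 = 223.6 BTU/h

224 BTU/h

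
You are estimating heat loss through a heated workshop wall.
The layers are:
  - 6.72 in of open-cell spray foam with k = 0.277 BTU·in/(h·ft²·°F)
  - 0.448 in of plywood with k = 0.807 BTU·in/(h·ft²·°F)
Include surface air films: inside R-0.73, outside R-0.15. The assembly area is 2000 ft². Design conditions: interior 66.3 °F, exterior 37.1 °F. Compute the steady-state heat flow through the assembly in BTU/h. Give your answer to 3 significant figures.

6.72/0.277 = 24.26
0.448/0.807 = 0.5551
R_total = 0.73 + 24.26 + 0.5551 + 0.15 = 25.7 ft²·°F·h/BTU
Q = A·ΔT/R = 2000 × (66.3 − 37.1) / 25.7 = 2273 BTU/h

2270 BTU/h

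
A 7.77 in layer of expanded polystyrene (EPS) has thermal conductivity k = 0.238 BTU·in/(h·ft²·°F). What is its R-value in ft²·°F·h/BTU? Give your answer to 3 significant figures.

32.6 ft²·°F·h/BTU

R = L/k = 7.77/0.238 = 32.65 ft²·°F·h/BTU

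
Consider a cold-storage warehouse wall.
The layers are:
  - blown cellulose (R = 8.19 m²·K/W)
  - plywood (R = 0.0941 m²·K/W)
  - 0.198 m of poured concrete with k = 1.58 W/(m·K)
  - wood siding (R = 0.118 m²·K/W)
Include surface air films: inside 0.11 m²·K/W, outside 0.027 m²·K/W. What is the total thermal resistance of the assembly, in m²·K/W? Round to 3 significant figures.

8.66 m²·K/W

0.198/1.58 = 0.1253
R_total = 0.11 + 8.19 + 0.0941 + 0.1253 + 0.118 + 0.027 = 8.664 m²·K/W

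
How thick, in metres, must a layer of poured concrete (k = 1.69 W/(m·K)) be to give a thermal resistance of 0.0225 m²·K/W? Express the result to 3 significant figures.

L = R·k = 0.0225 × 1.69 = 0.03802 m

0.0380 m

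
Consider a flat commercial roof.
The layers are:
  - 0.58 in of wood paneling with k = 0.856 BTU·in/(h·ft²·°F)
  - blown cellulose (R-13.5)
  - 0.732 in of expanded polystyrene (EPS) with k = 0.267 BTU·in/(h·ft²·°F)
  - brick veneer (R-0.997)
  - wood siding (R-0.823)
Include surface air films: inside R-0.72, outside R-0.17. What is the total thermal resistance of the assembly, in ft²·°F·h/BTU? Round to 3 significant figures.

19.6 ft²·°F·h/BTU

0.58/0.856 = 0.6776
0.732/0.267 = 2.742
R_total = 0.72 + 0.6776 + 13.5 + 2.742 + 0.997 + 0.823 + 0.17 = 19.63 ft²·°F·h/BTU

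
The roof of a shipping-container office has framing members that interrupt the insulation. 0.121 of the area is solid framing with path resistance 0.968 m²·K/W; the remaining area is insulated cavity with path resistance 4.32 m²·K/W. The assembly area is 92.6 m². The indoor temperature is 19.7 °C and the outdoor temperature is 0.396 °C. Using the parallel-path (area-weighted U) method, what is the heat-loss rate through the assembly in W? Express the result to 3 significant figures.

587 W

U_eff = 0.879/4.32 + 0.121/0.968 = 0.2035 + 0.125 = 0.3285
R_eff = 1/U_eff = 3.044 m²·K/W
Q = 92.6 × (19.7 − 0.396) / 3.044 = 587.2 W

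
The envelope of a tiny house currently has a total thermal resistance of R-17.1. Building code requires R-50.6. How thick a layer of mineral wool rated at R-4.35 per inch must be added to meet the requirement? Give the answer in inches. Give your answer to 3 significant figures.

ΔR = 50.6 − 17.1 = 33.5 ft²·°F·h/BTU
L = ΔR / (R/in) = 33.5/4.35 = 7.701 in

7.70 in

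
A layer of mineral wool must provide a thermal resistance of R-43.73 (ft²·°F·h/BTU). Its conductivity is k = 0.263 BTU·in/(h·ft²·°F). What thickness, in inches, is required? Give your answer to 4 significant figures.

L = R × k = 43.73 × 0.263 = 11.501 in

11.50 in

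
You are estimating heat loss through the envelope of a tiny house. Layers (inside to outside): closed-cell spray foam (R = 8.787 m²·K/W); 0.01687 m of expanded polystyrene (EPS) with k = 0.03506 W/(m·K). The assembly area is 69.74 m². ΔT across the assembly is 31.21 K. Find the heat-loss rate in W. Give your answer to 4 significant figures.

0.01687/0.03506 = 0.48118
R_total = 8.787 + 0.48118 = 9.2682 m²·K/W
Q = A·ΔT/R = 69.74 × 31.21 / 9.2682 = 234.85 W

234.8 W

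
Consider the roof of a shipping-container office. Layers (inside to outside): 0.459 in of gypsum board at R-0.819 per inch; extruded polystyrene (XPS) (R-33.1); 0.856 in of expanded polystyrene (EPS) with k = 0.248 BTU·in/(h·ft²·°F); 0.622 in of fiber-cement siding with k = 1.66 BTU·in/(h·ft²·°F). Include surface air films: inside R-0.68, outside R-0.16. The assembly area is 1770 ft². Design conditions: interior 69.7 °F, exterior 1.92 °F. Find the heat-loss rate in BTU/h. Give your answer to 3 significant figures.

3150 BTU/h

0.459 × 0.819 = 0.3759
0.856/0.248 = 3.452
0.622/1.66 = 0.3747
R_total = 0.68 + 0.3759 + 33.1 + 3.452 + 0.3747 + 0.16 = 38.14 ft²·°F·h/BTU
Q = A·ΔT/R = 1770 × (69.7 − 1.92) / 38.14 = 3145 BTU/h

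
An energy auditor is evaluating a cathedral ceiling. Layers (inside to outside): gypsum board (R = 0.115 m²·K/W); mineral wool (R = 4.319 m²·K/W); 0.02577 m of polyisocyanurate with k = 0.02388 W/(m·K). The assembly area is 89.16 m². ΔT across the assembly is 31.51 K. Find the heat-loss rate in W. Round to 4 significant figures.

0.02577/0.02388 = 1.0791
R_total = 0.115 + 4.319 + 1.0791 = 5.5131 m²·K/W
Q = A·ΔT/R = 89.16 × 31.51 / 5.5131 = 509.59 W

509.6 W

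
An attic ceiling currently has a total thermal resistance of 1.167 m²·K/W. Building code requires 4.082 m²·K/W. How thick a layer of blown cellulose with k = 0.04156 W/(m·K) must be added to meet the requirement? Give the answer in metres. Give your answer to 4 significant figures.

0.1211 m

ΔR = 4.082 − 1.167 = 2.915 m²·K/W
L = ΔR × k = 2.915 × 0.04156 = 0.12115 m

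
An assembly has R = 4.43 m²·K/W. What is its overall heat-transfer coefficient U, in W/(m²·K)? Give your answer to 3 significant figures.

U = 1/R = 1/4.43 = 0.2257

0.226 W/(m²·K)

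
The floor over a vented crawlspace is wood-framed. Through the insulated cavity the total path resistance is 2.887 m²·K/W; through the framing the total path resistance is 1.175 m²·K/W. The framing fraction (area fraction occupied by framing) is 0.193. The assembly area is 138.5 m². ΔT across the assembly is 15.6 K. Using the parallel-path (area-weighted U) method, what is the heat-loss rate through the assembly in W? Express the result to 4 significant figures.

U_eff = 0.807/2.887 + 0.193/1.175 = 0.27953 + 0.16426 = 0.44378
R_eff = 1/U_eff = 2.2533 m²·K/W
Q = 138.5 × 15.6 / 2.2533 = 958.84 W

958.8 W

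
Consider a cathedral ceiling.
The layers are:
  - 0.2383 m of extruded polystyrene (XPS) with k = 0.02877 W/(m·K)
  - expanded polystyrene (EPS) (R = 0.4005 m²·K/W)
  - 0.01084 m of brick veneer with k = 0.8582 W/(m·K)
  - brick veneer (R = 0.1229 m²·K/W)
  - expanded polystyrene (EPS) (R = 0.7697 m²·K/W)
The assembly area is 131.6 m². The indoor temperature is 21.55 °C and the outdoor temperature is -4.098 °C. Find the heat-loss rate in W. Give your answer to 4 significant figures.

0.2383/0.02877 = 8.2829
0.01084/0.8582 = 0.012631
R_total = 8.2829 + 0.4005 + 0.012631 + 0.1229 + 0.7697 = 9.5887 m²·K/W
Q = A·ΔT/R = 131.6 × (21.55 − (-4.098)) / 9.5887 = 352.01 W

352.0 W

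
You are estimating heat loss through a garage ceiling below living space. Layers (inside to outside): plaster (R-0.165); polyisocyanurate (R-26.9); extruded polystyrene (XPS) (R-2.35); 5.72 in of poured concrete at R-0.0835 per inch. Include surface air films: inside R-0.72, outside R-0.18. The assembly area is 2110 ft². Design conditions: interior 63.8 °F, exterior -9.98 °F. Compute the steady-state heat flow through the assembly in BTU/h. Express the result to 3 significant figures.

5060 BTU/h

5.72 × 0.0835 = 0.4776
R_total = 0.72 + 0.165 + 26.9 + 2.35 + 0.4776 + 0.18 = 30.79 ft²·°F·h/BTU
Q = A·ΔT/R = 2110 × (63.8 − (-9.98)) / 30.79 = 5056 BTU/h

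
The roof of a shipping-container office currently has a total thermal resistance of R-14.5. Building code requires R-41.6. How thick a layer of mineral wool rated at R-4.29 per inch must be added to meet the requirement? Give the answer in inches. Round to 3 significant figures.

ΔR = 41.6 − 14.5 = 27.1 ft²·°F·h/BTU
L = ΔR / (R/in) = 27.1/4.29 = 6.317 in

6.32 in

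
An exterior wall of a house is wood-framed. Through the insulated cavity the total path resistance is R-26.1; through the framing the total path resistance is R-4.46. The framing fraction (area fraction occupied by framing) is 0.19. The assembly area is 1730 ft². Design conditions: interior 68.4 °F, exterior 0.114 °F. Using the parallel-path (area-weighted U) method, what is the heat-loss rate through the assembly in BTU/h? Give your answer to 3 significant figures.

U_eff = 0.81/26.1 + 0.19/4.46 = 0.03103 + 0.0426 = 0.07364
R_eff = 1/U_eff = 13.58 ft²·°F·h/BTU
Q = 1730 × (68.4 − 0.114) / 13.58 = 8699 BTU/h

8700 BTU/h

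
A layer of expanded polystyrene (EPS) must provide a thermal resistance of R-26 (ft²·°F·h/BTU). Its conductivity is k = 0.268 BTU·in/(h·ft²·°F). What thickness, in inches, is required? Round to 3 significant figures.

6.97 in

L = R × k = 26 × 0.268 = 6.968 in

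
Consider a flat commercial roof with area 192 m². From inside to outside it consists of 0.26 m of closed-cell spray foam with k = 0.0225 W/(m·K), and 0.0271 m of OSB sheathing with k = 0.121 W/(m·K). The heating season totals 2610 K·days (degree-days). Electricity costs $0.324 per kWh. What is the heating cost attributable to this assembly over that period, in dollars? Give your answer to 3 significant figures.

0.26/0.0225 = 11.56
0.0271/0.121 = 0.224
R_total = 11.56 + 0.224 = 11.78 m²·K/W
E = A × HDD × 24 / R / 1000 = 192 × 2610 × 24 / 11.78 / 1000 = 1021 kWh
Cost = 1021 × 0.324 = $330.8

331 dollars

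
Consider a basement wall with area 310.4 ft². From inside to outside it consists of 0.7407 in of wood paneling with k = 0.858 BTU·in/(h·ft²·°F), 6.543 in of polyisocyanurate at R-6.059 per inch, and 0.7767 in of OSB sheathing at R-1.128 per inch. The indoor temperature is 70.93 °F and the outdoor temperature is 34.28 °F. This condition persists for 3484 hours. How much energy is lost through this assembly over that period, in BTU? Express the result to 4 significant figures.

0.7407/0.858 = 0.86329
6.543 × 6.059 = 39.644
0.7767 × 1.128 = 0.87612
R_total = 0.86329 + 39.644 + 0.87612 = 41.383 ft²·°F·h/BTU
Q = 310.4 × (70.93 − 34.28) / 41.383 = 274.9 BTU/h
E = 274.9 × 3484 = 957740 BTU

957700 BTU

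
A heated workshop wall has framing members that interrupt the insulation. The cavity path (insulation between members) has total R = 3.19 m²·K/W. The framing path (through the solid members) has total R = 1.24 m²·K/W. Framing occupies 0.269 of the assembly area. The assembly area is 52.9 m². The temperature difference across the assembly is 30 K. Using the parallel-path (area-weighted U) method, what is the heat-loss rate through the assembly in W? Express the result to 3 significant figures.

U_eff = 0.731/3.19 + 0.269/1.24 = 0.2292 + 0.2169 = 0.4461
R_eff = 1/U_eff = 2.242 m²·K/W
Q = 52.9 × 30 / 2.242 = 707.9 W

708 W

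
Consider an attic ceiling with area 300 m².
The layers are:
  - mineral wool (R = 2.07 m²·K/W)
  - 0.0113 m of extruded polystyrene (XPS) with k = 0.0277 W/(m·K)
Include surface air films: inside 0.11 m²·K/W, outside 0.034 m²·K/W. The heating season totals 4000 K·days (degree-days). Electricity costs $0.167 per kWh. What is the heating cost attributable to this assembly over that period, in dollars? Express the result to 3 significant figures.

1830 dollars

0.0113/0.0277 = 0.4079
R_total = 0.11 + 2.07 + 0.4079 + 0.034 = 2.622 m²·K/W
E = A × HDD × 24 / R / 1000 = 300 × 4000 × 24 / 2.622 / 1000 = 10980 kWh
Cost = 10980 × 0.167 = $1834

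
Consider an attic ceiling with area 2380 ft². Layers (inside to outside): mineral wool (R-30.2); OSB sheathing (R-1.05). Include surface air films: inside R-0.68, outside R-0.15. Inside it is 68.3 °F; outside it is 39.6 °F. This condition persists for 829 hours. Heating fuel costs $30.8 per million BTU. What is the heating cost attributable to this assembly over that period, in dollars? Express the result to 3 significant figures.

54.4 dollars

R_total = 0.68 + 30.2 + 1.05 + 0.15 = 32.08 ft²·°F·h/BTU
Q = 2380 × (68.3 − 39.6) / 32.08 = 2129 BTU/h
E = 2129 × 829 = 1765000 BTU
Cost = 1765000/10⁶ × 30.8 = $54.37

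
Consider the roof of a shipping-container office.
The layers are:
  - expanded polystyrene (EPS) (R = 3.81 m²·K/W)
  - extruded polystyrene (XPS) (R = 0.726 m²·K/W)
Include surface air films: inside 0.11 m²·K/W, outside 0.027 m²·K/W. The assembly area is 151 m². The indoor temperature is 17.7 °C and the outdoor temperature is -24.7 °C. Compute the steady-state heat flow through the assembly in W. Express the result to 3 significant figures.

R_total = 0.11 + 3.81 + 0.726 + 0.027 = 4.673 m²·K/W
Q = A·ΔT/R = 151 × (17.7 − (-24.7)) / 4.673 = 1370 W

1370 W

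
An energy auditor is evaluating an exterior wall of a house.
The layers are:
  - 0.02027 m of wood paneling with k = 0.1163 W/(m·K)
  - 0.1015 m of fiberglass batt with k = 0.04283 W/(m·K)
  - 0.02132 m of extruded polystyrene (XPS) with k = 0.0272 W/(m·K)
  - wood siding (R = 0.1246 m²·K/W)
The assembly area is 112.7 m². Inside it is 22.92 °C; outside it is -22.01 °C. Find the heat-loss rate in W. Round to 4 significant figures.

0.02027/0.1163 = 0.17429
0.1015/0.04283 = 2.3698
0.02132/0.0272 = 0.78382
R_total = 0.17429 + 2.3698 + 0.78382 + 0.1246 = 3.4525 m²·K/W
Q = A·ΔT/R = 112.7 × (22.92 − (-22.01)) / 3.4525 = 1466.6 W

1467 W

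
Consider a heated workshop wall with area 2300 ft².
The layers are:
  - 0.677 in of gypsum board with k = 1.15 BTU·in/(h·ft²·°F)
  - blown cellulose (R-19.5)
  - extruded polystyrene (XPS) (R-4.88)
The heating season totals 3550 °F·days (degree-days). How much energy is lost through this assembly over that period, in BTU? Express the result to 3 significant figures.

0.677/1.15 = 0.5887
R_total = 0.5887 + 19.5 + 4.88 = 24.97 ft²·°F·h/BTU
E = A × HDD × 24 / R = 2300 × 3550 × 24 / 24.97 = 7848000 BTU

7850000 BTU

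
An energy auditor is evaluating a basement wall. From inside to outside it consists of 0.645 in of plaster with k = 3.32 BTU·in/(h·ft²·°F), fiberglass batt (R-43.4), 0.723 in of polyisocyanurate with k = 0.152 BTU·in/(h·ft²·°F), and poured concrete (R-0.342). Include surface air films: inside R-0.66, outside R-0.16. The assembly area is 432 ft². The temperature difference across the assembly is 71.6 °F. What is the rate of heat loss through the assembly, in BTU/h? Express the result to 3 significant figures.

0.645/3.32 = 0.1943
0.723/0.152 = 4.757
R_total = 0.66 + 0.1943 + 43.4 + 4.757 + 0.342 + 0.16 = 49.51 ft²·°F·h/BTU
Q = A·ΔT/R = 432 × 71.6 / 49.51 = 624.7 BTU/h

625 BTU/h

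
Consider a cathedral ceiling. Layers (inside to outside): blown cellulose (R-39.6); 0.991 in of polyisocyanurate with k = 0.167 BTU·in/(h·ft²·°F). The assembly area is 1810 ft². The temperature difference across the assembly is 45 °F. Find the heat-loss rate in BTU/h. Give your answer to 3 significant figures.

0.991/0.167 = 5.934
R_total = 39.6 + 5.934 = 45.53 ft²·°F·h/BTU
Q = A·ΔT/R = 1810 × 45 / 45.53 = 1789 BTU/h

1790 BTU/h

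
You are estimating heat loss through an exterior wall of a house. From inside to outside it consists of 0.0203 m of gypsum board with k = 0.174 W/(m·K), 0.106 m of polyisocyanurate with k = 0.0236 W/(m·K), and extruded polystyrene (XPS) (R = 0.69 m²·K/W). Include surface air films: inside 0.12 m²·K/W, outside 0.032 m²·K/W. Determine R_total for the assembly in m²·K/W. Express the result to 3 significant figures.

0.0203/0.174 = 0.1167
0.106/0.0236 = 4.492
R_total = 0.12 + 0.1167 + 4.492 + 0.69 + 0.032 = 5.45 m²·K/W

5.45 m²·K/W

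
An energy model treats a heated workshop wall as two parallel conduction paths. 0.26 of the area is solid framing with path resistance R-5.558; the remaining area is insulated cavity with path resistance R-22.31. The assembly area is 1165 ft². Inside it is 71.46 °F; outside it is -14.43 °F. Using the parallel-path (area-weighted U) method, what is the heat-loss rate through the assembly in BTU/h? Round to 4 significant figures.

U_eff = 0.74/22.31 + 0.26/5.558 = 0.033169 + 0.046779 = 0.079948
R_eff = 1/U_eff = 12.508 ft²·°F·h/BTU
Q = 1165 × (71.46 − (-14.43)) / 12.508 = 7999.8 BTU/h

8000 BTU/h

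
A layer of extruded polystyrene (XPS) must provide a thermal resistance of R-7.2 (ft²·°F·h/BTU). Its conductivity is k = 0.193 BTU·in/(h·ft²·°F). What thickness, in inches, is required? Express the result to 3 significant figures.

1.39 in

L = R × k = 7.2 × 0.193 = 1.39 in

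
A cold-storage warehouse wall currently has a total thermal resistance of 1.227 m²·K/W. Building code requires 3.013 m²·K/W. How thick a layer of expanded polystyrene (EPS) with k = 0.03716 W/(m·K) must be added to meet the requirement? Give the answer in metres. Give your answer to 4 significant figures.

0.06637 m

ΔR = 3.013 − 1.227 = 1.786 m²·K/W
L = ΔR × k = 1.786 × 0.03716 = 0.066368 m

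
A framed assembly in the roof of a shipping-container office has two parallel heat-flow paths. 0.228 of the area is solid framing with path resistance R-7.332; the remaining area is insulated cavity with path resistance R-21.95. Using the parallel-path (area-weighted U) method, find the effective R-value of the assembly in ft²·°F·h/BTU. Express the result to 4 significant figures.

15.09 ft²·°F·h/BTU

U_eff = 0.772/21.95 + 0.228/7.332 = 0.035171 + 0.031097 = 0.066267
R_eff = 1/U_eff = 15.09 ft²·°F·h/BTU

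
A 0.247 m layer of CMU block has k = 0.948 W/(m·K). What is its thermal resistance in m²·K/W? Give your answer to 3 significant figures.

0.261 m²·K/W

R = L/k = 0.247/0.948 = 0.2605 m²·K/W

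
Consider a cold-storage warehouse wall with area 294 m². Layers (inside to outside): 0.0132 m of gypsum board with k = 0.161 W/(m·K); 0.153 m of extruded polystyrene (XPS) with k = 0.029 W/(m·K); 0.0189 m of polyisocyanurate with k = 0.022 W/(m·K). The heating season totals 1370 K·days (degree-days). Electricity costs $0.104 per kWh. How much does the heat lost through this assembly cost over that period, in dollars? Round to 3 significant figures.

162 dollars

0.0132/0.161 = 0.08199
0.153/0.029 = 5.276
0.0189/0.022 = 0.8591
R_total = 0.08199 + 5.276 + 0.8591 = 6.217 m²·K/W
E = A × HDD × 24 / R / 1000 = 294 × 1370 × 24 / 6.217 / 1000 = 1555 kWh
Cost = 1555 × 0.104 = $161.7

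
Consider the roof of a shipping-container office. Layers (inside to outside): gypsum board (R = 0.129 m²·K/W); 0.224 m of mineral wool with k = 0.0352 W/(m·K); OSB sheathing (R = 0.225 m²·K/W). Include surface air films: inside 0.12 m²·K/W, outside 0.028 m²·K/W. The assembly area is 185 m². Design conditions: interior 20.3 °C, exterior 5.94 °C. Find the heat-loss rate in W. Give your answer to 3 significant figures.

0.224/0.0352 = 6.364
R_total = 0.12 + 0.129 + 6.364 + 0.225 + 0.028 = 6.866 m²·K/W
Q = A·ΔT/R = 185 × (20.3 − 5.94) / 6.866 = 386.9 W

387 W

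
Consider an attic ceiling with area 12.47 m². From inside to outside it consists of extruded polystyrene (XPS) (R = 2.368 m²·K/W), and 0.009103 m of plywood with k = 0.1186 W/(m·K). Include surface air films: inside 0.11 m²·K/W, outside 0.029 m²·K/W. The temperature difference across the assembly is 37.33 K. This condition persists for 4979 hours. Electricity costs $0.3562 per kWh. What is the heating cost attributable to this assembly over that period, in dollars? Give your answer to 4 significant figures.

0.009103/0.1186 = 0.076754
R_total = 0.11 + 2.368 + 0.076754 + 0.029 = 2.5838 m²·K/W
Q = 12.47 × 37.33 / 2.5838 = 180.17 W
E = 180.17 W × 4979 h / 1000 = 897.05 kWh
Cost = 897.05 × 0.3562 = $319.53

319.5 dollars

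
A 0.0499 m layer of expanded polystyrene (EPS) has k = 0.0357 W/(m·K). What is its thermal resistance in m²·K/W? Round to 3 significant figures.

R = L/k = 0.0499/0.0357 = 1.398 m²·K/W

1.40 m²·K/W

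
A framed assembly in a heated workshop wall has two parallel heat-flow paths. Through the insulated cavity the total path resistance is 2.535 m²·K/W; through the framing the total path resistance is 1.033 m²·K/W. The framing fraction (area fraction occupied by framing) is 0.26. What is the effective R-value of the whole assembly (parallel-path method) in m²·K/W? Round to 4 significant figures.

U_eff = 0.74/2.535 + 0.26/1.033 = 0.29191 + 0.25169 = 0.54361
R_eff = 1/U_eff = 1.8396 m²·K/W

1.840 m²·K/W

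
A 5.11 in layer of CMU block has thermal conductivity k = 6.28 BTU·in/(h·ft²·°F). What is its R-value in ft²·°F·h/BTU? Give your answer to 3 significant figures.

0.814 ft²·°F·h/BTU

R = L/k = 5.11/6.28 = 0.8137 ft²·°F·h/BTU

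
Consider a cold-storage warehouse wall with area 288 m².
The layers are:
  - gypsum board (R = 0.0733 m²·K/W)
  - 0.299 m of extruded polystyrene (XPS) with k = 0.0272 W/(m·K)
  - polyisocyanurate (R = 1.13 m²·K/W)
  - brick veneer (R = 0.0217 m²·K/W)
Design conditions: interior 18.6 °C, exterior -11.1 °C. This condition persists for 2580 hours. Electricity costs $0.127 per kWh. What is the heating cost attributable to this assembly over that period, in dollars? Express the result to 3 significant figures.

229 dollars

0.299/0.0272 = 10.99
R_total = 0.0733 + 10.99 + 1.13 + 0.0217 = 12.22 m²·K/W
Q = 288 × (18.6 − (-11.1)) / 12.22 = 700.1 W
E = 700.1 W × 2580 h / 1000 = 1806 kWh
Cost = 1806 × 0.127 = $229.4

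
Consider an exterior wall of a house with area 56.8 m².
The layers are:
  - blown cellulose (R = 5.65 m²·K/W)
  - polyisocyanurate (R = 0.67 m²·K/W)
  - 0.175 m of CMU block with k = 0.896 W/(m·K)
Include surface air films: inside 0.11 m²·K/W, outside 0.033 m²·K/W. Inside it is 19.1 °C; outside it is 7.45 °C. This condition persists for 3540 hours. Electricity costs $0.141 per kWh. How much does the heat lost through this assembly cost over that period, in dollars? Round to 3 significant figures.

0.175/0.896 = 0.1953
R_total = 0.11 + 5.65 + 0.67 + 0.1953 + 0.033 = 6.658 m²·K/W
Q = 56.8 × (19.1 − 7.45) / 6.658 = 99.38 W
E = 99.38 W × 3540 h / 1000 = 351.8 kWh
Cost = 351.8 × 0.141 = $49.61

49.6 dollars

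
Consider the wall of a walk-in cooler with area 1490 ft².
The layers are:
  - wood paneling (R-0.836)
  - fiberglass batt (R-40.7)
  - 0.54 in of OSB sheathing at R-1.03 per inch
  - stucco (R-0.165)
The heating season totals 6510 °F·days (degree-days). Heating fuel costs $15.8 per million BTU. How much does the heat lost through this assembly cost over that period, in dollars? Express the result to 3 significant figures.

0.54 × 1.03 = 0.5562
R_total = 0.836 + 40.7 + 0.5562 + 0.165 = 42.26 ft²·°F·h/BTU
E = A × HDD × 24 / R = 1490 × 6510 × 24 / 42.26 = 5509000 BTU
Cost = 5509000/10⁶ × 15.8 = $87.04

87.0 dollars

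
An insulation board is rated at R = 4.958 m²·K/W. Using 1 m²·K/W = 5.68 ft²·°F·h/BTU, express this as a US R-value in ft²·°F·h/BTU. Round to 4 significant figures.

R_US = 4.958 × 5.68 = 28.161

28.16 ft²·°F·h/BTU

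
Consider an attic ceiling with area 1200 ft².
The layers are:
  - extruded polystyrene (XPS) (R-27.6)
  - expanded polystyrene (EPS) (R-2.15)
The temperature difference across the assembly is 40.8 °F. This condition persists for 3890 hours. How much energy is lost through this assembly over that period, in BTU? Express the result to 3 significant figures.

R_total = 27.6 + 2.15 = 29.75 ft²·°F·h/BTU
Q = 1200 × 40.8 / 29.75 = 1646 BTU/h
E = 1646 × 3890 = 6402000 BTU

6400000 BTU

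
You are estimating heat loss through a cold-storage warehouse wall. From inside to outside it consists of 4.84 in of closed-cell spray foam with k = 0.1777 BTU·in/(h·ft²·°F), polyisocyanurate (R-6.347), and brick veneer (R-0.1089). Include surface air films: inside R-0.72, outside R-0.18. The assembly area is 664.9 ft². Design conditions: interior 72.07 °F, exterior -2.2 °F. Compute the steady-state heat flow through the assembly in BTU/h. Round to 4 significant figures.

4.84/0.1777 = 27.237
R_total = 0.72 + 27.237 + 6.347 + 0.1089 + 0.18 = 34.593 ft²·°F·h/BTU
Q = A·ΔT/R = 664.9 × (72.07 − (-2.2)) / 34.593 = 1427.5 BTU/h

1428 BTU/h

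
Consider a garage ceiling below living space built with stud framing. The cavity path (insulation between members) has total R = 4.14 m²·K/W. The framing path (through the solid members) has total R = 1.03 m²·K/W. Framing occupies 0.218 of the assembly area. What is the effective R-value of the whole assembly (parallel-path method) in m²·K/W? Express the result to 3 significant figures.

2.50 m²·K/W

U_eff = 0.782/4.14 + 0.218/1.03 = 0.1889 + 0.2117 = 0.4005
R_eff = 1/U_eff = 2.497 m²·K/W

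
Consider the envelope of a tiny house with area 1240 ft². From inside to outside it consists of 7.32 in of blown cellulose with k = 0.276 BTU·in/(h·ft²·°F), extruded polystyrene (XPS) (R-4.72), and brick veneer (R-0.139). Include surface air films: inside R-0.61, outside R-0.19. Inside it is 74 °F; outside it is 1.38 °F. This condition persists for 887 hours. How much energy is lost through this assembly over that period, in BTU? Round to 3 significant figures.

2480000 BTU

7.32/0.276 = 26.52
R_total = 0.61 + 26.52 + 4.72 + 0.139 + 0.19 = 32.18 ft²·°F·h/BTU
Q = 1240 × (74 − 1.38) / 32.18 = 2798 BTU/h
E = 2798 × 887 = 2482000 BTU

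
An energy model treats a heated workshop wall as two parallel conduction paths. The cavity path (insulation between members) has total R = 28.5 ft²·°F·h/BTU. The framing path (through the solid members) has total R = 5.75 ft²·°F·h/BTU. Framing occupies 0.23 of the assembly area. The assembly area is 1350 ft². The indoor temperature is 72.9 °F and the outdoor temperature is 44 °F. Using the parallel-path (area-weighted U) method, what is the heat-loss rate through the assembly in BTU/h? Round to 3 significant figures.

U_eff = 0.77/28.5 + 0.23/5.75 = 0.02702 + 0.04 = 0.06702
R_eff = 1/U_eff = 14.92 ft²·°F·h/BTU
Q = 1350 × (72.9 − 44) / 14.92 = 2615 BTU/h

2610 BTU/h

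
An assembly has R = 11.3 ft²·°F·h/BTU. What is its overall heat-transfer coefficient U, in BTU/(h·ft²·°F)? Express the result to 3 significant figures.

0.0885 BTU/(h·ft²·°F)

U = 1/R = 1/11.3 = 0.0885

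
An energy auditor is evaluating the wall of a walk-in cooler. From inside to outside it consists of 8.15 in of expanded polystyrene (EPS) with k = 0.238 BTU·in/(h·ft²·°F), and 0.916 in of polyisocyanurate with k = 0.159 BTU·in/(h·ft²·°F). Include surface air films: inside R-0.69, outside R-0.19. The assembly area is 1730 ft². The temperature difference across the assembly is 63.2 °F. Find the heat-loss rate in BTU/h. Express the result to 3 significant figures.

2670 BTU/h

8.15/0.238 = 34.24
0.916/0.159 = 5.761
R_total = 0.69 + 34.24 + 5.761 + 0.19 = 40.88 ft²·°F·h/BTU
Q = A·ΔT/R = 1730 × 63.2 / 40.88 = 2674 BTU/h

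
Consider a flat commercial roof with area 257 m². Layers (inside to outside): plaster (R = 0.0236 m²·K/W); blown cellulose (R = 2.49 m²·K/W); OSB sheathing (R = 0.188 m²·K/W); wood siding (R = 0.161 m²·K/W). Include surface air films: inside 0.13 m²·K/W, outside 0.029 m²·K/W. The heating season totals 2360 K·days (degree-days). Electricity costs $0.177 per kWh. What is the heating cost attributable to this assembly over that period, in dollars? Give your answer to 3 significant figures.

853 dollars

R_total = 0.13 + 0.0236 + 2.49 + 0.188 + 0.161 + 0.029 = 3.022 m²·K/W
E = A × HDD × 24 / R / 1000 = 257 × 2360 × 24 / 3.022 / 1000 = 4817 kWh
Cost = 4817 × 0.177 = $852.7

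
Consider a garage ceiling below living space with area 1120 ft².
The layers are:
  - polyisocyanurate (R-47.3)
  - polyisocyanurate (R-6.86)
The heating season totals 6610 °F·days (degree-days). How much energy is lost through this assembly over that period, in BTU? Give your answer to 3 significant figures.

3280000 BTU

R_total = 47.3 + 6.86 = 54.16 ft²·°F·h/BTU
E = A × HDD × 24 / R = 1120 × 6610 × 24 / 54.16 = 3281000 BTU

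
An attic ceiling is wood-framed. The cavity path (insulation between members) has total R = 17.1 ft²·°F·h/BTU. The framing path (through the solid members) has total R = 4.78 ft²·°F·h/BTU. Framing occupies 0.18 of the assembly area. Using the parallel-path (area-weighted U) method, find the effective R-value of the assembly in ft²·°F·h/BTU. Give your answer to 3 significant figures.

11.7 ft²·°F·h/BTU

U_eff = 0.82/17.1 + 0.18/4.78 = 0.04795 + 0.03766 = 0.08561
R_eff = 1/U_eff = 11.68 ft²·°F·h/BTU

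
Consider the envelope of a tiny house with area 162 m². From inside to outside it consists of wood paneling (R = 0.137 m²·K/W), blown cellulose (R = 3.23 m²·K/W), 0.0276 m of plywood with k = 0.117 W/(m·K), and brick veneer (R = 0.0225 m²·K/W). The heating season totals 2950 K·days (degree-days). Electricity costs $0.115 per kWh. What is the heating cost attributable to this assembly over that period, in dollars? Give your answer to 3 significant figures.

0.0276/0.117 = 0.2359
R_total = 0.137 + 3.23 + 0.2359 + 0.0225 = 3.625 m²·K/W
E = A × HDD × 24 / R / 1000 = 162 × 2950 × 24 / 3.625 / 1000 = 3164 kWh
Cost = 3164 × 0.115 = $363.8

364 dollars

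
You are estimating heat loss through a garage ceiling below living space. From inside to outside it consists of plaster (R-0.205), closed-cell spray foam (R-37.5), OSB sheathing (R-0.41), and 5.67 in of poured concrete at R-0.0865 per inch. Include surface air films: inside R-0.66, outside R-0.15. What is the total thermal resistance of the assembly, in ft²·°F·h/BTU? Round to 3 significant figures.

5.67 × 0.0865 = 0.4905
R_total = 0.66 + 0.205 + 37.5 + 0.41 + 0.4905 + 0.15 = 39.42 ft²·°F·h/BTU

39.4 ft²·°F·h/BTU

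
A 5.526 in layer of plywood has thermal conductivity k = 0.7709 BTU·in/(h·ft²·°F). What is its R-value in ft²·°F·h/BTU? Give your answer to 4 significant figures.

R = L/k = 5.526/0.7709 = 7.1682 ft²·°F·h/BTU

7.168 ft²·°F·h/BTU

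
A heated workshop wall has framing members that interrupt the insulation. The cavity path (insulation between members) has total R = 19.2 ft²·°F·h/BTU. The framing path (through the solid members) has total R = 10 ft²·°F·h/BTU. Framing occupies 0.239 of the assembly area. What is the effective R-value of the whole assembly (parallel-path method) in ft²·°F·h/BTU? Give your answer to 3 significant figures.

15.7 ft²·°F·h/BTU

U_eff = 0.761/19.2 + 0.239/10 = 0.03964 + 0.0239 = 0.06354
R_eff = 1/U_eff = 15.74 ft²·°F·h/BTU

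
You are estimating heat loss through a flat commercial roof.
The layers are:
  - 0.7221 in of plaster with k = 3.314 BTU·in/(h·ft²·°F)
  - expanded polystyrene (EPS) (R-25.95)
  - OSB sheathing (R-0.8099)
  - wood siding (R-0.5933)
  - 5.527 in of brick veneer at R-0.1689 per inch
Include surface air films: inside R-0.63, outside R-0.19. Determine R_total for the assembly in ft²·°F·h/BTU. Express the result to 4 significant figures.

29.32 ft²·°F·h/BTU

0.7221/3.314 = 0.21789
5.527 × 0.1689 = 0.93351
R_total = 0.63 + 0.21789 + 25.95 + 0.8099 + 0.5933 + 0.93351 + 0.19 = 29.325 ft²·°F·h/BTU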